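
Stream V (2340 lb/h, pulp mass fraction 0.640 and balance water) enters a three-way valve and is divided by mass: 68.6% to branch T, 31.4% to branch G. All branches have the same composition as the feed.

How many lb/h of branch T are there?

Branch T flow = 0.686×2340 = 1605.2 lb/h.

1605 lb/h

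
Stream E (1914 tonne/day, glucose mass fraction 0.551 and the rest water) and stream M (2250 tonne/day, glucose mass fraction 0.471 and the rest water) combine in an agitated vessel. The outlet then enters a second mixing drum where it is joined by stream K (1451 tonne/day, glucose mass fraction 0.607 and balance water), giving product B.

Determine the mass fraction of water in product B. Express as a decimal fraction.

Overall, product flow = 5615 tonne/day.
water in = 1914×0.449 + 2250×0.529 + 1451×0.393 = 2619.9 tonne/day.
water fraction in B = 0.467.

0.467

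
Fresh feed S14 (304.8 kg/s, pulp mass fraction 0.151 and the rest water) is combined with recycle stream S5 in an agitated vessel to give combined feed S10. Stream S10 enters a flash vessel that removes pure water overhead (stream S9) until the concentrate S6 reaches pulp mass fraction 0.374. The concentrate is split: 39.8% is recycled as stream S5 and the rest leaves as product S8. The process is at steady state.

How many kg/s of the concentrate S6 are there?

Overall pulp balance (none leaves overhead): pulp in fresh feed = pulp in product, i.e. 304.8×0.151 = (1−0.398)·S6·0.374.
S6 = 46.025/(0.374×0.602) = 204.42 kg/s.

204.4 kg/s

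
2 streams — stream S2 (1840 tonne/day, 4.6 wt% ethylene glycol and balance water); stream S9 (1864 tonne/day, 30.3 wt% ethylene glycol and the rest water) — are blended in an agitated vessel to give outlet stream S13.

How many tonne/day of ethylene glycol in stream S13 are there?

ethylene glycol out = ethylene glycol in = 1840×0.046 + 1864×0.303 = 649.43 tonne/day.

649.4 tonne/day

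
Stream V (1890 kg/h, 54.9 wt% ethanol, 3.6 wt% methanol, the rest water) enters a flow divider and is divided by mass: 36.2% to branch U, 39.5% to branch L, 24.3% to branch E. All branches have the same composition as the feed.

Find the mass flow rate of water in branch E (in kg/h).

190.6 kg/h

Branch E total = 0.243×1890 = 459.27 kg/h.
water in E = 0.415×459.27 = 190.6 kg/h.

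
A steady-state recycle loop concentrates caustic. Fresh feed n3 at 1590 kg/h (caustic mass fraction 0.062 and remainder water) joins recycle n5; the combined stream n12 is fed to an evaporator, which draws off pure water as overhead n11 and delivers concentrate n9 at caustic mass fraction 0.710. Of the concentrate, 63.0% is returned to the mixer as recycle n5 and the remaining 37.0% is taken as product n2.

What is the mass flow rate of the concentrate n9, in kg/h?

375.3 kg/h

Overall caustic balance (none leaves overhead): caustic in fresh feed = caustic in product, i.e. 1590×0.062 = (1−0.630)·n9·0.710.
n9 = 98.58/(0.710×0.370) = 375.26 kg/h.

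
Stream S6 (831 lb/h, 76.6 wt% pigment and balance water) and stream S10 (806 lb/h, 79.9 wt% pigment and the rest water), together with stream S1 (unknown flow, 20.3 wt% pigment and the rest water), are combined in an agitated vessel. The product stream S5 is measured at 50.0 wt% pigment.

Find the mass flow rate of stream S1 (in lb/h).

1556 lb/h

Let S1 be the unknown flow. Total out = 1637 + S1.
pigment balance: 1280.5 + 0.203·S1 = 0.500·(1637 + S1)
(0.203 − 0.500)·S1 = 0.500×1637 − 1280.5 = -462.04
S1 = -462.04 / -0.297 = 1555.7 lb/h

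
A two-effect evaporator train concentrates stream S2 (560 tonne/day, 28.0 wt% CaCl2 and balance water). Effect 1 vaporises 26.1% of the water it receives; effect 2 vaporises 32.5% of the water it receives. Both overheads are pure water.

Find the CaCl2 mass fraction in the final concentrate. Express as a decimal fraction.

0.438

water in feed = 560×0.720 = 403.2 tonne/day.
After stage 1: water left = (1−0.261)×403.2 = 297.96; stream total = 454.76 tonne/day.
After stage 2: water left = (1−0.325)×297.96 = 201.13; final concentrate = 357.93 tonne/day.
CaCl2 fraction = 156.8/357.93 = 0.438.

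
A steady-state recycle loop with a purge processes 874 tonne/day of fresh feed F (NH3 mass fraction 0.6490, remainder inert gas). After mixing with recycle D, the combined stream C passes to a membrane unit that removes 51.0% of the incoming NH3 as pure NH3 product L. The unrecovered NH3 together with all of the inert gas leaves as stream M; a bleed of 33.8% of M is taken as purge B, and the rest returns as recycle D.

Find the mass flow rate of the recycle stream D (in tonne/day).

inert gas enters only via F and leaves only via the purge: 874×0.351 = 0.338×(inert gas in M), and the membrane unit passes all inert gas, so inert gas in C = inert gas in M = 907.62 tonne/day.
NH3 in C: m_A = 874×0.649 + (1−0.338)·(1−0.510)·m_A, so m_A = 567.23/0.6756 = 839.56 tonne/day.
M = (1−0.510)×839.56 + 907.62 = 1319 tonne/day.
Recycle D = (1−0.338)×1319 = 873.18 tonne/day.

873.2 tonne/day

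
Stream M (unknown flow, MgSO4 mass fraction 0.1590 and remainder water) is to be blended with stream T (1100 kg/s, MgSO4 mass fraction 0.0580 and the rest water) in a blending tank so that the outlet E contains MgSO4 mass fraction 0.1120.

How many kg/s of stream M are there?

1264 kg/s

Let M be the unknown flow. Total out = 1100 + M.
MgSO4 balance: 63.8 + 0.159·M = 0.112·(1100 + M)
(0.159 − 0.112)·M = 0.112×1100 − 63.8 = 59.4
M = 59.4 / 0.047 = 1263.8 kg/s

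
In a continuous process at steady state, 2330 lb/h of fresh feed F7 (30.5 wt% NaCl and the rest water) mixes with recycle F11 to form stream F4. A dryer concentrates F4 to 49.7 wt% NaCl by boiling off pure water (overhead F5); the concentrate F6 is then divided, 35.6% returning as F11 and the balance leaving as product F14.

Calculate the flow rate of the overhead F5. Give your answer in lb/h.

900.1 lb/h

Overall NaCl balance (none leaves overhead): NaCl in fresh feed = NaCl in product, i.e. 2330×0.305 = (1−0.356)·F6·0.497.
F6 = 710.65/(0.497×0.644) = 2220.3 lb/h.
Recycle F11 = 0.356×2220.3 = 790.43 lb/h.
Combined feed F4 = 2330 + 790.43 = 3120.4 lb/h.
Overhead F5 = F4 − F6 = 3120.4 − 2220.3 = 900.12 lb/h.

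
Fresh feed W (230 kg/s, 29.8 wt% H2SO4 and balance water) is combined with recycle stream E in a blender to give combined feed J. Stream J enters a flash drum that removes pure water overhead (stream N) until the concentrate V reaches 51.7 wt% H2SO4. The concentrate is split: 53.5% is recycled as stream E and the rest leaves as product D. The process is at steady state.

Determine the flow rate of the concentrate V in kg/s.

Overall H2SO4 balance (none leaves overhead): H2SO4 in fresh feed = H2SO4 in product, i.e. 230×0.298 = (1−0.535)·V·0.517.
V = 68.54/(0.517×0.465) = 285.1 kg/s.

285.1 kg/s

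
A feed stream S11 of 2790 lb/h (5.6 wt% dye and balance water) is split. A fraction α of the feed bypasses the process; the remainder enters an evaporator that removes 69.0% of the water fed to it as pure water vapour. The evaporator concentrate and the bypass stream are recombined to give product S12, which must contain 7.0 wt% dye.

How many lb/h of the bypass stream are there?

All 2790×0.056 = 156.24 lb/h of dye reaches S12, so S12 = 156.24/0.070 = 2232 lb/h and vapour = 558 lb/h.
The evaporator receives (1−α)·2790 of feed at 0.944 water and removes 0.690 of that water:
0.690×0.944×(1−α)×2790 = 558
(1−α) = 558/1817.3 = 0.3070;  α = 0.6930.
Bypass flow = 0.6930×2790 = 1933.3 lb/h.

1933 lb/h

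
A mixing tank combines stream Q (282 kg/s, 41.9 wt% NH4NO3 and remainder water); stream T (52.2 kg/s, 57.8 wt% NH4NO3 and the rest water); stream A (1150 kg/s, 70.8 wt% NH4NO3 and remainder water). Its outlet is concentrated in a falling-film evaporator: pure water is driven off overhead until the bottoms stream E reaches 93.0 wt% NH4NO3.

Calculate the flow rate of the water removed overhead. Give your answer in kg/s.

NH4NO3 entering = 282×0.419 + 52.2×0.578 + 1150×0.708 = 962.53 kg/s.
All NH4NO3 reports to E, so E = 962.53/0.930 = 1035 kg/s.
Total feed = 1484.2 kg/s; overhead = 1484.2 − 1035 = 449.22 kg/s.

449.2 kg/s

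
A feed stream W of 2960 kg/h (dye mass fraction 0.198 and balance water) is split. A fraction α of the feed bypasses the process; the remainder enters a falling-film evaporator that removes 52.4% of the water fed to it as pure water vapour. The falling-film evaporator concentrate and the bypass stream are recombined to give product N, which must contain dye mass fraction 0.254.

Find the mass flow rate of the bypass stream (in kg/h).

All 2960×0.198 = 586.08 kg/h of dye reaches N, so N = 586.08/0.254 = 2307.4 kg/h and vapour = 652.6 kg/h.
The evaporator receives (1−α)·2960 of feed at 0.802 water and removes 0.524 of that water:
0.524×0.802×(1−α)×2960 = 652.6
(1−α) = 652.6/1243.9 = 0.5246;  α = 0.4754.
Bypass flow = 0.4754×2960 = 1407.1 kg/h.

1407 kg/h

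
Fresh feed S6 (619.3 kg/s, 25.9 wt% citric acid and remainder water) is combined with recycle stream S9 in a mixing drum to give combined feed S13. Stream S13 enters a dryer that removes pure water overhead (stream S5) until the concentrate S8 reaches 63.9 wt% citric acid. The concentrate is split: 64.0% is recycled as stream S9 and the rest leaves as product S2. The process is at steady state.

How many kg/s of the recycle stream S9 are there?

446.2 kg/s

Overall citric acid balance (none leaves overhead): citric acid in fresh feed = citric acid in product, i.e. 619.3×0.259 = (1−0.640)·S8·0.639.
S8 = 160.4/(0.639×0.360) = 697.26 kg/s.
Recycle S9 = 0.640×697.26 = 446.25 kg/s.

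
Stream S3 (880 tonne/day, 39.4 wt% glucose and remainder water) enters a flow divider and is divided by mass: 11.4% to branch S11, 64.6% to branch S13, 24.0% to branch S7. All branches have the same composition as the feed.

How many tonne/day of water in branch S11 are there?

Branch S11 total = 0.114×880 = 100.32 tonne/day.
water in S11 = 0.606×100.32 = 60.794 tonne/day.

60.79 tonne/day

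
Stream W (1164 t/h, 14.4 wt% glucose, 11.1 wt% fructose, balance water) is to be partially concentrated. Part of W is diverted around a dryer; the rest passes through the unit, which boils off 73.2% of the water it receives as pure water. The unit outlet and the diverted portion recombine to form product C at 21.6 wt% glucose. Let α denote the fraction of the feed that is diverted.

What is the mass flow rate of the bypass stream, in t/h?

All 1164×0.144 = 167.62 t/h of glucose reaches C, so C = 167.62/0.216 = 776 t/h and vapour = 388 t/h.
The evaporator receives (1−α)·1164 of feed at 0.745 water and removes 0.732 of that water:
0.732×0.745×(1−α)×1164 = 388
(1−α) = 388/634.78 = 0.6112;  α = 0.3888.
Bypass flow = 0.3888×1164 = 452.52 t/h.

452.5 t/h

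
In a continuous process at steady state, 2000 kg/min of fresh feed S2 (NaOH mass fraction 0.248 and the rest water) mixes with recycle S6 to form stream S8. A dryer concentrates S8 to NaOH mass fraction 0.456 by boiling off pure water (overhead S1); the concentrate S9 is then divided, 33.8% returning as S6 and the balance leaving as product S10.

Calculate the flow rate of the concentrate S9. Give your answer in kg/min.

1643 kg/min

Overall NaOH balance (none leaves overhead): NaOH in fresh feed = NaOH in product, i.e. 2000×0.248 = (1−0.338)·S9·0.456.
S9 = 496/(0.456×0.662) = 1643.1 kg/min.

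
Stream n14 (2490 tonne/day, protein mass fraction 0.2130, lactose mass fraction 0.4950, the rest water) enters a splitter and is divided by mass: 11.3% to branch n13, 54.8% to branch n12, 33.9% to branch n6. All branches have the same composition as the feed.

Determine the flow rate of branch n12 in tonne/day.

1365 tonne/day

Branch n12 flow = 0.548×2490 = 1364.5 tonne/day.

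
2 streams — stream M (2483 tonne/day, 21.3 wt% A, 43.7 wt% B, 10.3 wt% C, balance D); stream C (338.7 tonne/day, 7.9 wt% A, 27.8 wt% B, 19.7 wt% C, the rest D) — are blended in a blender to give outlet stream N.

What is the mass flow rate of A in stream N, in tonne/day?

555.6 tonne/day

A out = A in = 2483×0.213 + 338.7×0.079 = 555.64 tonne/day.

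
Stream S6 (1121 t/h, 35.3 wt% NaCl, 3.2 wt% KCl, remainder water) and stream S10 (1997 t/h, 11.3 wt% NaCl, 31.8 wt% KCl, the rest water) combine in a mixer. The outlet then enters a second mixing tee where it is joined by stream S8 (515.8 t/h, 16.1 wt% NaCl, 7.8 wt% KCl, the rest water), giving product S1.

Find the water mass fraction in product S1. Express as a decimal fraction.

0.610

Overall, product flow = 3633.8 t/h.
water in = 1121×0.615 + 1997×0.569 + 515.8×0.761 = 2218.2 t/h.
water fraction in S1 = 0.610.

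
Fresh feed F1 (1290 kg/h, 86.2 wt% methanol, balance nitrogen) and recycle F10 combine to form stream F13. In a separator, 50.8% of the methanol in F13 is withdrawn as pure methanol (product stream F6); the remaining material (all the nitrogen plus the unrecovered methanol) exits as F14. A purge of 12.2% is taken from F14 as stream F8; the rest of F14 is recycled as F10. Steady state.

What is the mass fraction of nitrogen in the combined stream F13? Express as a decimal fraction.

nitrogen enters only via F1 and leaves only via the purge: 1290×0.138 = 0.122×(nitrogen in F14), and the separator passes all nitrogen, so nitrogen in F13 = nitrogen in F14 = 1459.2 kg/h.
methanol in F13: m_A = 1290×0.862 + (1−0.122)·(1−0.508)·m_A, so m_A = 1112/0.5680 = 1957.6 kg/h.
F13 = 1957.6 + 1459.2 = 3416.8 kg/h.
nitrogen fraction in F13 = 1459.2/3416.8 = 0.4271.

0.4271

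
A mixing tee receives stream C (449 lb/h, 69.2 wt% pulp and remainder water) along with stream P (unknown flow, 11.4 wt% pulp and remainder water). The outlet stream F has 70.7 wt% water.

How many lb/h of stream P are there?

1001 lb/h

Let P be the unknown flow. Total out = 449 + P.
water balance: 138.29 + 0.886·P = 0.707·(449 + P)
(0.886 − 0.707)·P = 0.707×449 − 138.29 = 179.15
P = 179.15 / 0.179 = 1000.8 lb/h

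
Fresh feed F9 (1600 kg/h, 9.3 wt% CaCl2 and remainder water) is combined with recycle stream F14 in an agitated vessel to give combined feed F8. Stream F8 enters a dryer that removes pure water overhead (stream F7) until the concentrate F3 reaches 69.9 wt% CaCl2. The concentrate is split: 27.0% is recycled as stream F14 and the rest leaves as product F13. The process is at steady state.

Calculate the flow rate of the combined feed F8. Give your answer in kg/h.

Overall CaCl2 balance (none leaves overhead): CaCl2 in fresh feed = CaCl2 in product, i.e. 1600×0.093 = (1−0.270)·F3·0.699.
F3 = 148.8/(0.699×0.730) = 291.61 kg/h.
Recycle F14 = 0.270×291.61 = 78.735 kg/h.
Combined feed F8 = 1600 + 78.735 = 1678.7 kg/h.

1679 kg/h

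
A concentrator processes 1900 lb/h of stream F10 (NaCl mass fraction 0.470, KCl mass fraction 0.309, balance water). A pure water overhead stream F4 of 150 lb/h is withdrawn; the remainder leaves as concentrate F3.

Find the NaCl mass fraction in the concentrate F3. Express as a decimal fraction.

0.510

NaCl is not removed: 1900×0.470 = 893 lb/h of NaCl enters F3.
Concentrate = 1900 − 150 = 1750 lb/h.
Mass fraction = 893/1750 = 0.510.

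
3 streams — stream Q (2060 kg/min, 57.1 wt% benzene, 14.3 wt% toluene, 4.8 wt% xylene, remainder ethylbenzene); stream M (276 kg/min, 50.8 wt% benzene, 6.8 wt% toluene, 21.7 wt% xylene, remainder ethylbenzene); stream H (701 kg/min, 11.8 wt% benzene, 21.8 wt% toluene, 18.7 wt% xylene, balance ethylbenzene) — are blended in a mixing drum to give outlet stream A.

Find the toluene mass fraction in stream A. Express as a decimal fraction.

Total flow out = 2060 + 276 + 701 = 3037 kg/min.
toluene in = 2060×0.143 + 276×0.068 + 701×0.218 = 466.17 kg/min.
toluene mass fraction in A = 466.17/3037 = 0.153.

0.153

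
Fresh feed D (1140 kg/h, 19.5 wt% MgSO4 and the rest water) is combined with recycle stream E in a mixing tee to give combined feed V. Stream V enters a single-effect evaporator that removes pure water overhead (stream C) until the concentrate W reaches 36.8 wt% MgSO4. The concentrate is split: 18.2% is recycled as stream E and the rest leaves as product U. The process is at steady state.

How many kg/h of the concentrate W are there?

Overall MgSO4 balance (none leaves overhead): MgSO4 in fresh feed = MgSO4 in product, i.e. 1140×0.195 = (1−0.182)·W·0.368.
W = 222.3/(0.368×0.818) = 738.48 kg/h.

738.5 kg/h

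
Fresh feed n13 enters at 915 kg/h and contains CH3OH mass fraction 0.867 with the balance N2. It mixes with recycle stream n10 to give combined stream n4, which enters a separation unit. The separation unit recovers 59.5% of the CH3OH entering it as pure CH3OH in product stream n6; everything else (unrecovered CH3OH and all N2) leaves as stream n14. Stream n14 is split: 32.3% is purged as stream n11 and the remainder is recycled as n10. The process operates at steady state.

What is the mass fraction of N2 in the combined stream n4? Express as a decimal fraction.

N2 enters only via n13 and leaves only via the purge: 915×0.133 = 0.323×(N2 in n14), and the separation unit passes all N2, so N2 in n4 = N2 in n14 = 376.76 kg/h.
CH3OH in n4: m_A = 915×0.867 + (1−0.323)·(1−0.595)·m_A, so m_A = 793.3/0.7258 = 1093 kg/h.
n4 = 1093 + 376.76 = 1469.7 kg/h.
N2 fraction in n4 = 376.76/1469.7 = 0.256.

0.256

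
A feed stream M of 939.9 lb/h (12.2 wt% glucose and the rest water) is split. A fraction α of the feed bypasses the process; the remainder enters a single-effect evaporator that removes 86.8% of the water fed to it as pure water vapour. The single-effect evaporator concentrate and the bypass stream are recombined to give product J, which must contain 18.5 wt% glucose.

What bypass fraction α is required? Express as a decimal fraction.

0.553

All 939.9×0.122 = 114.67 lb/h of glucose reaches J, so J = 114.67/0.185 = 619.83 lb/h and vapour = 320.07 lb/h.
The evaporator receives (1−α)·939.9 of feed at 0.878 water and removes 0.868 of that water:
0.868×0.878×(1−α)×939.9 = 320.07
(1−α) = 320.07/716.3 = 0.4468;  α = 0.5532.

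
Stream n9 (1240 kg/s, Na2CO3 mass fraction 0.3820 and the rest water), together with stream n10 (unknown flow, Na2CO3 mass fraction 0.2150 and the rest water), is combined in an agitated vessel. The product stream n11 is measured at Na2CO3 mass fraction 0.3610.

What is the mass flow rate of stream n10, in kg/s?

Let n10 be the unknown flow. Total out = 1240 + n10.
Na2CO3 balance: 473.68 + 0.215·n10 = 0.361·(1240 + n10)
(0.215 − 0.361)·n10 = 0.361×1240 − 473.68 = -26.04
n10 = -26.04 / -0.146 = 178.36 kg/s

178.4 kg/s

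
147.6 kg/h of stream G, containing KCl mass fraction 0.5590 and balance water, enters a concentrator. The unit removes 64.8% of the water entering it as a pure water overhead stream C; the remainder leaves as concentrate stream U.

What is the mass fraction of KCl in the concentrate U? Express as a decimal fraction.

0.7827

KCl is not removed: 147.6×0.559 = 82.508 kg/h of KCl enters U.
water entering = 147.6×0.441 = 65.092 kg/h; overhead removed = 0.648×65.092 = 42.179 kg/h.
Concentrate = 147.6 − 42.179 = 105.42 kg/h.
Mass fraction = 82.508/105.42 = 0.7827.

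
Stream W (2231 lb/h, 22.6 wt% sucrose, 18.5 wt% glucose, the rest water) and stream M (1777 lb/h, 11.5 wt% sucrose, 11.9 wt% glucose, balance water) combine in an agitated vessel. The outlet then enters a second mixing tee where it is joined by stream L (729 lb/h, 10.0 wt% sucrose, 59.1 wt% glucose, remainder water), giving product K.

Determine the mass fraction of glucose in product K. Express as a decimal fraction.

0.223

Overall, product flow = 4737 lb/h.
glucose in = 2231×0.185 + 1777×0.119 + 729×0.591 = 1055 lb/h.
glucose fraction in K = 0.223.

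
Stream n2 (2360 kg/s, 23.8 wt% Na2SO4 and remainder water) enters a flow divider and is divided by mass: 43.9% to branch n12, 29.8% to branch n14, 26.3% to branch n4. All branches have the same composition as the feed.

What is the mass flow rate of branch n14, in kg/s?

703.3 kg/s

Branch n14 flow = 0.298×2360 = 703.28 kg/s.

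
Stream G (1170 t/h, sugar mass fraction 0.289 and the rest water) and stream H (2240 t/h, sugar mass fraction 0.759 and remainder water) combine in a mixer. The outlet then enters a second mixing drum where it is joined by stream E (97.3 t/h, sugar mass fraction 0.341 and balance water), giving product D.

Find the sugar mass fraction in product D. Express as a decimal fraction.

0.591

Overall, product flow = 3507.3 t/h.
sugar in = 1170×0.289 + 2240×0.759 + 97.3×0.341 = 2071.5 t/h.
sugar fraction in D = 0.591.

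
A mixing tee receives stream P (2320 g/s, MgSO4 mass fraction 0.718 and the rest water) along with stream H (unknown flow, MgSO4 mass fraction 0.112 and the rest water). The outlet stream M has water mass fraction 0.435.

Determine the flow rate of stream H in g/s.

Let H be the unknown flow. Total out = 2320 + H.
water balance: 654.24 + 0.888·H = 0.435·(2320 + H)
(0.888 − 0.435)·H = 0.435×2320 − 654.24 = 354.96
H = 354.96 / 0.453 = 783.58 g/s

783.6 g/s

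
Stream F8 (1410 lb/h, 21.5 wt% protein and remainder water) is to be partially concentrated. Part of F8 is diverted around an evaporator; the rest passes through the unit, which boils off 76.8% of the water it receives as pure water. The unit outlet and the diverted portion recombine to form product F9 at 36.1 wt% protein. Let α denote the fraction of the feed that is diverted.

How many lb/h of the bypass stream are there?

All 1410×0.215 = 303.15 lb/h of protein reaches F9, so F9 = 303.15/0.361 = 839.75 lb/h and vapour = 570.25 lb/h.
The evaporator receives (1−α)·1410 of feed at 0.785 water and removes 0.768 of that water:
0.768×0.785×(1−α)×1410 = 570.25
(1−α) = 570.25/850.06 = 0.6708;  α = 0.3292.
Bypass flow = 0.3292×1410 = 464.12 lb/h.

464.1 lb/h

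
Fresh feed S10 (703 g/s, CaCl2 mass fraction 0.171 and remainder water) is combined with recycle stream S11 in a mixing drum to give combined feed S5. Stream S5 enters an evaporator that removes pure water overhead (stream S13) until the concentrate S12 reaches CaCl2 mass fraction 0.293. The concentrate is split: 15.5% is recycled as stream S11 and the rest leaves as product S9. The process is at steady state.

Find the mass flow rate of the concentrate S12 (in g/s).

Overall CaCl2 balance (none leaves overhead): CaCl2 in fresh feed = CaCl2 in product, i.e. 703×0.171 = (1−0.155)·S12·0.293.
S12 = 120.21/(0.293×0.845) = 485.54 g/s.

485.5 g/s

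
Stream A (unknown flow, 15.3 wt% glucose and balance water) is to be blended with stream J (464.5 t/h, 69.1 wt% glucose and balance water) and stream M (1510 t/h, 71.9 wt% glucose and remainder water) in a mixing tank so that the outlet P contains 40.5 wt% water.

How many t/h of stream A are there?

524.5 t/h

Let A be the unknown flow. Total out = 1974.5 + A.
water balance: 567.84 + 0.847·A = 0.405·(1974.5 + A)
(0.847 − 0.405)·A = 0.405×1974.5 − 567.84 = 231.83
A = 231.83 / 0.442 = 524.51 t/h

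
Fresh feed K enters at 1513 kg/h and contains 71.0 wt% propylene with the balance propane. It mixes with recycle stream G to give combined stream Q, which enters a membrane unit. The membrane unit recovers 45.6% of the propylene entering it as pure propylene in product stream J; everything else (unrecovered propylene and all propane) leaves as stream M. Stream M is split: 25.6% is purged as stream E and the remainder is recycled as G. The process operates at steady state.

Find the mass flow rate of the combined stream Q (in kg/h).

propane enters only via K and leaves only via the purge: 1513×0.290 = 0.256×(propane in M), and the membrane unit passes all propane, so propane in Q = propane in M = 1713.9 kg/h.
propylene in Q: m_A = 1513×0.710 + (1−0.256)·(1−0.456)·m_A, so m_A = 1074.2/0.5953 = 1804.6 kg/h.
Q = 1804.6 + 1713.9 = 3518.6 kg/h.

3519 kg/h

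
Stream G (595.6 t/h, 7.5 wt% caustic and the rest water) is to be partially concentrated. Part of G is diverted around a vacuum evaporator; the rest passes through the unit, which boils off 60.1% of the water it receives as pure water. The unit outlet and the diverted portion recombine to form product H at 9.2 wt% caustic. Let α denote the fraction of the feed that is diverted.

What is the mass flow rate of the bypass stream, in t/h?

All 595.6×0.075 = 44.67 t/h of caustic reaches H, so H = 44.67/0.092 = 485.54 t/h and vapour = 110.06 t/h.
The evaporator receives (1−α)·595.6 of feed at 0.925 water and removes 0.601 of that water:
0.601×0.925×(1−α)×595.6 = 110.06
(1−α) = 110.06/331.11 = 0.3324;  α = 0.6676.
Bypass flow = 0.6676×595.6 = 397.63 t/h.

397.6 t/h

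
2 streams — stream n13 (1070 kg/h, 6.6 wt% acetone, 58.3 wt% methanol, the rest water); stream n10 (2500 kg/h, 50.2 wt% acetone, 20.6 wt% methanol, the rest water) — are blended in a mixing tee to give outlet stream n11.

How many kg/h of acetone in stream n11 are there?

acetone out = acetone in = 1070×0.066 + 2500×0.502 = 1325.6 kg/h.

1326 kg/h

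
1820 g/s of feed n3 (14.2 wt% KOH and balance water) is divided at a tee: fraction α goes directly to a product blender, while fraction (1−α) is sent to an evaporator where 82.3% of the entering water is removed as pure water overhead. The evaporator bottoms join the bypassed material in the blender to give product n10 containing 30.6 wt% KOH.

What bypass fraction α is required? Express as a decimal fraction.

All 1820×0.142 = 258.44 g/s of KOH reaches n10, so n10 = 258.44/0.306 = 844.58 g/s and vapour = 975.42 g/s.
The evaporator receives (1−α)·1820 of feed at 0.858 water and removes 0.823 of that water:
0.823×0.858×(1−α)×1820 = 975.42
(1−α) = 975.42/1285.2 = 0.7590;  α = 0.2410.

0.241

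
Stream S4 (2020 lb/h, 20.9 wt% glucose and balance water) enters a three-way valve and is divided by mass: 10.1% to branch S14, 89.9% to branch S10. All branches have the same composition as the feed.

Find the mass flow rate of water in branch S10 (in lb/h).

1436 lb/h

Branch S10 total = 0.899×2020 = 1816 lb/h.
water in S10 = 0.791×1816 = 1436.4 lb/h.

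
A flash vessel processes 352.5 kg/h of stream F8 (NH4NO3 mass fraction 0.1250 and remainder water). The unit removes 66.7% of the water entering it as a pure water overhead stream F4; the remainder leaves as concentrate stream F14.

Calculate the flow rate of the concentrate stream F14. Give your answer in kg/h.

water entering = 352.5×0.875 = 308.44 kg/h; overhead removed = 0.667×308.44 = 205.73 kg/h.
Concentrate = 352.5 − 205.73 = 146.77 kg/h.

146.8 kg/h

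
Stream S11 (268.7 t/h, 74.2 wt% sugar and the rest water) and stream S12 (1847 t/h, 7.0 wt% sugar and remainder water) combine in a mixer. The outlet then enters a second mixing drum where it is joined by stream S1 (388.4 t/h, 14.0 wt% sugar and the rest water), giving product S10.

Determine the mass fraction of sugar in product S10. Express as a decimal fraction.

0.153

Overall, product flow = 2504.1 t/h.
sugar in = 268.7×0.742 + 1847×0.070 + 388.4×0.140 = 383.04 t/h.
sugar fraction in S10 = 0.153.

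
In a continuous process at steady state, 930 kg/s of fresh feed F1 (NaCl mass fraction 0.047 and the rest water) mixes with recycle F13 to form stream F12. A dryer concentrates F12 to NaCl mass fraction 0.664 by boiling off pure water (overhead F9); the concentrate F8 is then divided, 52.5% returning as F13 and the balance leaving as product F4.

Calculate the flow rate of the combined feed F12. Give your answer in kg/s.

1003 kg/s

Overall NaCl balance (none leaves overhead): NaCl in fresh feed = NaCl in product, i.e. 930×0.047 = (1−0.525)·F8·0.664.
F8 = 43.71/(0.664×0.475) = 138.59 kg/s.
Recycle F13 = 0.525×138.59 = 72.758 kg/s.
Combined feed F12 = 930 + 72.758 = 1002.8 kg/s.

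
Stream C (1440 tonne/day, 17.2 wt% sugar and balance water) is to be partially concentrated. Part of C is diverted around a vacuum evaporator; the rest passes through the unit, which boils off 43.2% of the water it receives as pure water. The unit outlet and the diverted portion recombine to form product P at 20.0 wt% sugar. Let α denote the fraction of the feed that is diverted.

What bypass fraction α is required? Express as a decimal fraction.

0.609

All 1440×0.172 = 247.68 tonne/day of sugar reaches P, so P = 247.68/0.200 = 1238.4 tonne/day and vapour = 201.6 tonne/day.
The evaporator receives (1−α)·1440 of feed at 0.828 water and removes 0.432 of that water:
0.432×0.828×(1−α)×1440 = 201.6
(1−α) = 201.6/515.08 = 0.3914;  α = 0.6086.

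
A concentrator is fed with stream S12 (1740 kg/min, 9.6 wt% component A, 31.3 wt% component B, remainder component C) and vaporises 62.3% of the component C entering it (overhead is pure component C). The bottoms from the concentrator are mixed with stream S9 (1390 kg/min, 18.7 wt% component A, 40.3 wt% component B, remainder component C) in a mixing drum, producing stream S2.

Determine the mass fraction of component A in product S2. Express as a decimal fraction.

0.1715

Vapour removed = 0.623×0.591×1740 = 640.66 kg/min; concentrate = 1099.3 kg/min.
component A reaching the mixer = 167.04 (from concentrate) + 1390×0.187 = 426.97 kg/min.
Product flow = 1099.3 + 1390 = 2489.3 kg/min; component A fraction = 0.1715.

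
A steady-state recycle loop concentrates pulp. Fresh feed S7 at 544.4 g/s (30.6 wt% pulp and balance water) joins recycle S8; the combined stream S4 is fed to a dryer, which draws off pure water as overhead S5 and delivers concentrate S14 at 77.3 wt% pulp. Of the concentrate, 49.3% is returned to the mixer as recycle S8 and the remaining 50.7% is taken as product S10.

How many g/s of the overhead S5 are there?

Overall pulp balance (none leaves overhead): pulp in fresh feed = pulp in product, i.e. 544.4×0.306 = (1−0.493)·S14·0.773.
S14 = 166.59/(0.773×0.507) = 425.06 g/s.
Recycle S8 = 0.493×425.06 = 209.56 g/s.
Combined feed S4 = 544.4 + 209.56 = 753.96 g/s.
Overhead S5 = S4 − S14 = 753.96 − 425.06 = 328.89 g/s.

328.9 g/s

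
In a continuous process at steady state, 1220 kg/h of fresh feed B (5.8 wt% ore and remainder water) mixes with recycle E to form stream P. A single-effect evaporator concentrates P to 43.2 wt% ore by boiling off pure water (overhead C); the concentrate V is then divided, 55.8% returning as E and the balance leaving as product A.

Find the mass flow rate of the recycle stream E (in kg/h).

Overall ore balance (none leaves overhead): ore in fresh feed = ore in product, i.e. 1220×0.058 = (1−0.558)·V·0.432.
V = 70.76/(0.432×0.442) = 370.58 kg/h.
Recycle E = 0.558×370.58 = 206.78 kg/h.

206.8 kg/h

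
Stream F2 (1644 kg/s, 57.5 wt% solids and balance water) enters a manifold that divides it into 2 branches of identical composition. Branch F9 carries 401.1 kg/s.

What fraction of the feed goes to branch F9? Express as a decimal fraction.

0.244

Fraction to F9 = 401.1/1644 = 0.2440.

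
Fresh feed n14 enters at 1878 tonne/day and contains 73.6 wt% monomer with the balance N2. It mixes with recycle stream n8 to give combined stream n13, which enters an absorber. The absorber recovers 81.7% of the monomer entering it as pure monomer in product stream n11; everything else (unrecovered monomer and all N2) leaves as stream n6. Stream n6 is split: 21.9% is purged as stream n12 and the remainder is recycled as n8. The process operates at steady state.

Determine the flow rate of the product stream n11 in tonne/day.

1318 tonne/day

monomer in n13: m_A = 1878×0.736 + (1−0.219)·(1−0.817)·m_A, so m_A = 1382.2/0.8571 = 1612.7 tonne/day.
Product n11 = 0.817×1612.7 = 1317.6 tonne/day.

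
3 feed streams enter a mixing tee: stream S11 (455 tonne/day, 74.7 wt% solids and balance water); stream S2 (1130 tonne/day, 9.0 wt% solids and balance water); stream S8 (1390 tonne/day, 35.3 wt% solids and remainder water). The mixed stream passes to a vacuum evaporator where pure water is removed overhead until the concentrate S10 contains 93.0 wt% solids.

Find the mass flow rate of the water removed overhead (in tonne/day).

1973 tonne/day

solids entering = 455×0.747 + 1130×0.090 + 1390×0.353 = 932.25 tonne/day.
All solids reports to S10, so S10 = 932.25/0.930 = 1002.4 tonne/day.
Total feed = 2975 tonne/day; overhead = 2975 − 1002.4 = 1972.6 tonne/day.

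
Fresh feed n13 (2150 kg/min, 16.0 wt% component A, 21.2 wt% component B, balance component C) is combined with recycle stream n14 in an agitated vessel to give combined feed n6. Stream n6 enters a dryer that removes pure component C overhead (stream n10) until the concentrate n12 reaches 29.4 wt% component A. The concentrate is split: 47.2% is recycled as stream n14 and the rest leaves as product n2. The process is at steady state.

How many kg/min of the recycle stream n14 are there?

1046 kg/min

Overall component A balance (none leaves overhead): component A in fresh feed = component A in product, i.e. 2150×0.160 = (1−0.472)·n12·0.294.
n12 = 344/(0.294×0.528) = 2216 kg/min.
Recycle n14 = 0.472×2216 = 1046 kg/min.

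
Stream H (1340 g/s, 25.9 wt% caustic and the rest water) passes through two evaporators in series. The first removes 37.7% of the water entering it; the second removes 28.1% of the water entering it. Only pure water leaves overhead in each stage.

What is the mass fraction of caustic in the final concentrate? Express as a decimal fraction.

water in feed = 1340×0.741 = 992.94 g/s.
After stage 1: water left = (1−0.377)×992.94 = 618.6; stream total = 965.66 g/s.
After stage 2: water left = (1−0.281)×618.6 = 444.77; final concentrate = 791.83 g/s.
caustic fraction = 347.06/791.83 = 0.4383.

0.4383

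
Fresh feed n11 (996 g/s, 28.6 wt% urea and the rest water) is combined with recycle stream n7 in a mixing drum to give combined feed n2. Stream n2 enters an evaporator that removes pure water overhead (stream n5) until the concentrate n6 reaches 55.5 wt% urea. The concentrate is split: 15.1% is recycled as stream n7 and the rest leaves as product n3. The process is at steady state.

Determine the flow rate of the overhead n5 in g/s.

482.7 g/s

Overall urea balance (none leaves overhead): urea in fresh feed = urea in product, i.e. 996×0.286 = (1−0.151)·n6·0.555.
n6 = 284.86/(0.555×0.849) = 604.54 g/s.
Recycle n7 = 0.151×604.54 = 91.285 g/s.
Combined feed n2 = 996 + 91.285 = 1087.3 g/s.
Overhead n5 = n2 − n6 = 1087.3 − 604.54 = 482.75 g/s.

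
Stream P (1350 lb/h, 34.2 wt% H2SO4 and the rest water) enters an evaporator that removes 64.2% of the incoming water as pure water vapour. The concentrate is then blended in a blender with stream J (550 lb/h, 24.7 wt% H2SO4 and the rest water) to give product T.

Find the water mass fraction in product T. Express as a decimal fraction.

Vapour removed = 0.642×0.658×1350 = 570.29 lb/h; concentrate = 779.71 lb/h.
water reaching the mixer = 318.01 (from concentrate) + 550×0.753 = 732.16 lb/h.
Product flow = 779.71 + 550 = 1329.7 lb/h; water fraction = 0.5506.

0.5506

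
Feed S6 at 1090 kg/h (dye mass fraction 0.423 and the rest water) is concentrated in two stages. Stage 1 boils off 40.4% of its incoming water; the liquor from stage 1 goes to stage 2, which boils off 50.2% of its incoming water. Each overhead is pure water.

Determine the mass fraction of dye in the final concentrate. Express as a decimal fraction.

water in feed = 1090×0.577 = 628.93 kg/h.
After stage 1: water left = (1−0.404)×628.93 = 374.84; stream total = 835.91 kg/h.
After stage 2: water left = (1−0.502)×374.84 = 186.67; final concentrate = 647.74 kg/h.
dye fraction = 461.07/647.74 = 0.712.

0.712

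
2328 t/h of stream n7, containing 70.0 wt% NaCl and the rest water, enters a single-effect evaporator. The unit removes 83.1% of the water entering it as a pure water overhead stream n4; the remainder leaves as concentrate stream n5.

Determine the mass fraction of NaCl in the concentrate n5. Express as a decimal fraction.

0.9325

NaCl is not removed: 2328×0.700 = 1629.6 t/h of NaCl enters n5.
water entering = 2328×0.300 = 698.4 t/h; overhead removed = 0.831×698.4 = 580.37 t/h.
Concentrate = 2328 − 580.37 = 1747.6 t/h.
Mass fraction = 1629.6/1747.6 = 0.9325.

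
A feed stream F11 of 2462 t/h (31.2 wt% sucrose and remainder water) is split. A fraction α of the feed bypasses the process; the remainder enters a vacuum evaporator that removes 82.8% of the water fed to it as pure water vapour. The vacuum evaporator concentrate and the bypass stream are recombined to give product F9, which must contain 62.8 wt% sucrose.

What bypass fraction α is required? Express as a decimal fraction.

All 2462×0.312 = 768.14 t/h of sucrose reaches F9, so F9 = 768.14/0.628 = 1223.2 t/h and vapour = 1238.8 t/h.
The evaporator receives (1−α)·2462 of feed at 0.688 water and removes 0.828 of that water:
0.828×0.688×(1−α)×2462 = 1238.8
(1−α) = 1238.8/1402.5 = 0.8833;  α = 0.1167.

0.117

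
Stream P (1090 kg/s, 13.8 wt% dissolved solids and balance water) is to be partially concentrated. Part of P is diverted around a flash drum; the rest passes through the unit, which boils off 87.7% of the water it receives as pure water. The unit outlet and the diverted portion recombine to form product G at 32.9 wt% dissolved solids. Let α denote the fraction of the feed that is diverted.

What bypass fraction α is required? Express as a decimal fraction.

All 1090×0.138 = 150.42 kg/s of dissolved solids reaches G, so G = 150.42/0.329 = 457.2 kg/s and vapour = 632.8 kg/s.
The evaporator receives (1−α)·1090 of feed at 0.862 water and removes 0.877 of that water:
0.877×0.862×(1−α)×1090 = 632.8
(1−α) = 632.8/824.01 = 0.7679;  α = 0.2321.

0.232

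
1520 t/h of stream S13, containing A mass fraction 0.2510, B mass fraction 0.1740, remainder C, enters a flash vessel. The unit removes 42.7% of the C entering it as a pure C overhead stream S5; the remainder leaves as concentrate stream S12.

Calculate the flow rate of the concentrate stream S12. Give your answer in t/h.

C entering = 1520×0.575 = 874 t/h; overhead removed = 0.427×874 = 373.2 t/h.
Concentrate = 1520 − 373.2 = 1146.8 t/h.

1147 t/h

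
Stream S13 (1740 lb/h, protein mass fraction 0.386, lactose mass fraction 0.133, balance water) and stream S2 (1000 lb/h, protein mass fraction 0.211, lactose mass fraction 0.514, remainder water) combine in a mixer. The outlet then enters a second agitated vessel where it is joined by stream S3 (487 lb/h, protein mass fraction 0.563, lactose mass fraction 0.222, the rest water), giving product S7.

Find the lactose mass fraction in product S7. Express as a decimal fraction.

Overall, product flow = 3227 lb/h.
lactose in = 1740×0.133 + 1000×0.514 + 487×0.222 = 853.53 lb/h.
lactose fraction in S7 = 0.264.

0.264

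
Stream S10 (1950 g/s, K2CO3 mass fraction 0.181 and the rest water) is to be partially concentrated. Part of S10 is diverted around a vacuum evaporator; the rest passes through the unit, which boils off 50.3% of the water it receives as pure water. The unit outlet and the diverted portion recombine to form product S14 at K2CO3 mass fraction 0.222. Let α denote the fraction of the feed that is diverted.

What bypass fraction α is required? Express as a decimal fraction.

All 1950×0.181 = 352.95 g/s of K2CO3 reaches S14, so S14 = 352.95/0.222 = 1589.9 g/s and vapour = 360.14 g/s.
The evaporator receives (1−α)·1950 of feed at 0.819 water and removes 0.503 of that water:
0.503×0.819×(1−α)×1950 = 360.14
(1−α) = 360.14/803.32 = 0.4483;  α = 0.5517.

0.552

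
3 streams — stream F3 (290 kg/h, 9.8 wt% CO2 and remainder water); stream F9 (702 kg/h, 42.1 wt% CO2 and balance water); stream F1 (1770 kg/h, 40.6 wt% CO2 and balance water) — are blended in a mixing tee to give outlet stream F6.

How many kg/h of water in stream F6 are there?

water out = water in = 290×0.902 + 702×0.579 + 1770×0.594 = 1719.4 kg/h.

1719 kg/h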